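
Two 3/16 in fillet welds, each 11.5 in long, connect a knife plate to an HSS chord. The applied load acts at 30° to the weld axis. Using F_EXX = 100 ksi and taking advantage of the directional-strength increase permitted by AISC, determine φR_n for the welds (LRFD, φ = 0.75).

φR_n ≈ 161 kips

t_e = 0.707 × 0.1875 = 0.1326 in; A_we = 0.1326 × 23 = 3.049 in².
Directional factor: 1.0 + 0.5 sin^1.5(30°) = 1.177.
F_nw = 0.6 × 100 × 1.177 = 70.61 ksi.
φR_n = 0.75 × 70.61 × 3.049 = 161.5 kips.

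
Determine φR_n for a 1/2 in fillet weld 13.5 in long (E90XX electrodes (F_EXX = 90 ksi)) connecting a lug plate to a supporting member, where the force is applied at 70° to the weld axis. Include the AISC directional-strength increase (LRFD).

t_e = 0.707 × 0.5 = 0.3535 in; A_we = 0.3535 × 13.5 = 4.772 in².
Directional factor: 1.0 + 0.5 sin^1.5(70°) = 1.455.
F_nw = 0.6 × 90 × 1.455 = 78.59 ksi.
φR_n = 0.75 × 78.59 × 4.772 = 281.3 kips.

φR_n ≈ 281 kips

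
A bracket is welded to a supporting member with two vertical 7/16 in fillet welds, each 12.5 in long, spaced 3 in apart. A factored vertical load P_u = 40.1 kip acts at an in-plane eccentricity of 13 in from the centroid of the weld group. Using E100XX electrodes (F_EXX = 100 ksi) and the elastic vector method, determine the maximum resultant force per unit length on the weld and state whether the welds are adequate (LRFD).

Total weld length L_w = 25 in. Treat welds as unit-width lines.
Polar moment about centroid: J = 2[d³/12 + d(b/2)²] = 2[12.5³/12 + 12.5×1.5²] = 381.8 in³.
Direct shear f_v = P/L_w = 40.1 / 25 = 1.604 kip/in (vertical).
Torsion M = P·e = 40.1 × 13 = 521.3 kip·in.
Critical point at (x, y) = (1.5, 6.25) from centroid. f_tx = M·y/J = 8.534 kip/in; f_ty = M·x/J = 2.048 kip/in.
Resultant f_max = √[f_tx² + (f_v + f_ty)²] = √[8.534² + (1.604 + 2.048)²] = 9.283 kip/in.
Capacity per unit length: φr_n = 0.75 × 0.6 × 100 × (0.707 × 0.4375) = 13.92 kip/in.
9.283 ≤ 13.92 → adequate.

f_max ≈ 9.28 kip/in; adequate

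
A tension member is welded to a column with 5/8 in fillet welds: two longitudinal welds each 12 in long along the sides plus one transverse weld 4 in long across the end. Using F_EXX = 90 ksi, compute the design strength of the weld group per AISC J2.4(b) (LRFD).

t_e = 0.707 × 0.625 = 0.4419 in.
R_nwl = 0.6 × 90 × 0.4419 × 24 = 572.7 kips (longitudinal, 2 welds).
R_nwt = 0.6 × 90 × 0.4419 × 4 = 95.44 kips (transverse, base value).
(i) R_nwl + R_nwt = 668.1 kips; (ii) 0.85 R_nwl + 1.5 R_nwt = 629.9 kips.
R_n = max = 668.1 kips [governs: (i)]; φR_n = 501.1 kips.

φR_n ≈ 501 kips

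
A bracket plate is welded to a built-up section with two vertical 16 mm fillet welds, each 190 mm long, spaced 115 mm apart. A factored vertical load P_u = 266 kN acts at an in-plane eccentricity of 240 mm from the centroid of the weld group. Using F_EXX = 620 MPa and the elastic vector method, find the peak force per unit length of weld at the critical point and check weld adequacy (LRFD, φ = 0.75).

Total weld length L_w = 380 mm. Treat welds as unit-width lines.
Polar moment about centroid: J = 2[d³/12 + d(b/2)²] = 2[190³/12 + 190×57.5²] = 2400000 mm³.
Direct shear f_v = P/L_w = 266×10³ / 380 = 700 N/mm (vertical).
Torsion M = P·e = 266×10³ × 240 = 63840000 N·mm.
Critical point at (x, y) = (57.5, 95) from centroid. f_tx = M·y/J = 2527 N/mm; f_ty = M·x/J = 1530 N/mm.
Resultant f_max = √[f_tx² + (f_v + f_ty)²] = √[2527² + (700 + 1530)²] = 3370 N/mm.
Capacity per unit length: φr_n = 0.75 × 0.6 × 620 × (0.707 × 16) = 3156 N/mm.
3370 > 3156 → NOT adequate.

f_max ≈ 3370 N/mm; NOT adequate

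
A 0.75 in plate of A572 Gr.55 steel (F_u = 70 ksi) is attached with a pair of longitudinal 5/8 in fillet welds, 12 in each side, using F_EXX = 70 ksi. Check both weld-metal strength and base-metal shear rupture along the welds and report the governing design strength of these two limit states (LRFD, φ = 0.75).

t_e = 0.707 × 0.625 = 0.4419 in; L = 24 in.
Weld metal: φR_n = 0.75 × 0.6 × 70 × 0.4419 × 24 = 334.1 kips.
Base metal (shear rupture): φR_n = 0.75 × 0.6 × 70 × 0.75 × 24 = 567 kips.
Governing: weld metal.

φR_n ≈ 334 kips (weld metal governs)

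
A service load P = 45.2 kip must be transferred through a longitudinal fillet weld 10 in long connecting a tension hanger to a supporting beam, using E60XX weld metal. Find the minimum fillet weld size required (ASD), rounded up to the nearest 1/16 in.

E60XX → F_EXX = 60 ksi.
Total weld length L = 10 in.
Required throat t_e = P × Ω / (0.6 F_EXX × L) = 45.2 × 2.0 / (0.6 × 60 × 10) = 0.2511 in.
Required leg w = t_e / 0.707 = 0.3552 in → use 3/8 in.

w = 3/8 in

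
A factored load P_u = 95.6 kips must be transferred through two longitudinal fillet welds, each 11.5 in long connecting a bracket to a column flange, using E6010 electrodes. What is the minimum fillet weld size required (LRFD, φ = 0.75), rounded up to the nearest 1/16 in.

E60XX → F_EXX = 60 ksi.
Total weld length L = 23 in.
Required throat t_e = P_u / (φ × 0.6 F_EXX × L) = 95.6 / (0.75 × 0.6 × 60 × 23) = 0.1539 in.
Required leg w = t_e / 0.707 = 0.2177 in → use 1/4 in.

w = 1/4 in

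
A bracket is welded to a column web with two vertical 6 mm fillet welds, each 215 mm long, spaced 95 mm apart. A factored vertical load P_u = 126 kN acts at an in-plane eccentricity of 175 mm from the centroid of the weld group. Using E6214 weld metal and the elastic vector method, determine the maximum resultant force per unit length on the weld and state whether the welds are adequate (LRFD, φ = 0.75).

f_max ≈ 1140 N/mm; adequate

E62XX → F_EXX = 620 MPa.
Total weld length L_w = 430 mm. Treat welds as unit-width lines.
Polar moment about centroid: J = 2[d³/12 + d(b/2)²] = 2[215³/12 + 215×47.5²] = 2627000 mm³.
Direct shear f_v = P/L_w = 126×10³ / 430 = 293 N/mm (vertical).
Torsion M = P·e = 126×10³ × 175 = 22050000 N·mm.
Critical point at (x, y) = (47.5, 107.5) from centroid. f_tx = M·y/J = 902.5 N/mm; f_ty = M·x/J = 398.8 N/mm.
Resultant f_max = √[f_tx² + (f_v + f_ty)²] = √[902.5² + (293 + 398.8)²] = 1137 N/mm.
Capacity per unit length: φr_n = 0.75 × 0.6 × 620 × (0.707 × 6) = 1184 N/mm.
1137 ≤ 1184 → adequate.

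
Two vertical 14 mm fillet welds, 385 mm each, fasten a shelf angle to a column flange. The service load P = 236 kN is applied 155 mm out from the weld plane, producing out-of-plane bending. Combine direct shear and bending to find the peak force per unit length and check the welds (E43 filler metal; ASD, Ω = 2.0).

E43XX → F_EXX = 430 MPa.
L_w = 2 × 385 = 770 mm; section modulus (unit throat) S = 2 × L²/6 = 49410 mm².
Direct shear f_v = P/L_w = 236×10³/770 = 306.5 N/mm.
Moment M = P × e = 236×10³ × 155 = 36580000 N·mm; bending f_b = M/S = 740.4 N/mm.
f_max = √(f_v² + f_b²) = √(306.5² + 740.4²) = 801.3 N/mm.
r_n/Ω = (1/2.0) × 0.6 × 430 × (0.707 × 14) = 1277 N/mm → adequate.

f_max ≈ 801 N/mm; adequate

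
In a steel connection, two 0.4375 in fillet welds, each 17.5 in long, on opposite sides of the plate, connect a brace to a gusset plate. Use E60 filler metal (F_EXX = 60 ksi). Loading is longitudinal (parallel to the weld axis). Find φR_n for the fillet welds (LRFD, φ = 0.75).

Effective throat t_e = 0.707 × 0.4375 = 0.3093 in.
Total length L = 35 in; A_we = 0.3093 × 35 = 10.83 in².
F_nw = 0.6 F_EXX = 0.6 × 60 = 36 ksi.
φR_n = 0.75 × 36 × 10.83 = 292.3 kips.

φR_n ≈ 292 kips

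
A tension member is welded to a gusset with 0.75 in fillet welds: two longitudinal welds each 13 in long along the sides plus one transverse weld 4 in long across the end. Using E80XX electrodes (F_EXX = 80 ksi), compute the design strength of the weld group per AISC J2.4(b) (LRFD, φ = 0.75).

φR_n ≈ 573 kip

t_e = 0.707 × 0.75 = 0.5302 in.
R_nwl = 0.6 × 80 × 0.5302 × 26 = 661.8 kip (longitudinal, 2 welds).
R_nwt = 0.6 × 80 × 0.5302 × 4 = 101.8 kip (transverse, base value).
(i) R_nwl + R_nwt = 763.6 kip; (ii) 0.85 R_nwl + 1.5 R_nwt = 715.2 kip.
R_n = max = 763.6 kip [governs: (i)]; φR_n = 572.7 kip.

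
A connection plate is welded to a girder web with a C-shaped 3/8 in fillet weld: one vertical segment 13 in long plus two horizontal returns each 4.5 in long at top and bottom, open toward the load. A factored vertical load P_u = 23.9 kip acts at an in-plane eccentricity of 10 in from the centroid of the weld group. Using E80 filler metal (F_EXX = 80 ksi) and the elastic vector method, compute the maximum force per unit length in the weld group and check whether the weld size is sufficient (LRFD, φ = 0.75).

f_max ≈ 3.58 kip/in; adequate

Total weld length L_w = 22 in. Treat welds as unit-width lines.
Centroid: x̄ = 2×4.5×2.25 / 22 = 0.9205 in from the vertical weld.
Polar moment about centroid: J = I_x + I_y = [13³/12 + 2×4.5×6.5²] + [13×0.9205² + 2(4.5³/12 + 4.5×1.33²)] = 605.4 in³.
Direct shear f_v = P/L_w = 23.9 / 22 = 1.086 kip/in (vertical).
Torsion M = P·e = 23.9 × 10 = 239 kip·in.
Critical point at (x, y) = (3.58, 6.5) from centroid. f_tx = M·y/J = 2.566 kip/in; f_ty = M·x/J = 1.413 kip/in.
Resultant f_max = √[f_tx² + (f_v + f_ty)²] = √[2.566² + (1.086 + 1.413)²] = 3.582 kip/in.
Capacity per unit length: φr_n = 0.75 × 0.6 × 80 × (0.707 × 0.375) = 9.544 kip/in.
3.582 ≤ 9.544 → adequate.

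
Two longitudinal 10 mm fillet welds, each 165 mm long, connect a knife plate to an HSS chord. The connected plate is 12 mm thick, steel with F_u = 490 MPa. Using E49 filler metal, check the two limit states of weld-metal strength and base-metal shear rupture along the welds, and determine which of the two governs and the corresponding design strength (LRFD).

φR_n ≈ 514 kN (weld metal governs)

E49XX → F_EXX = 490 MPa.
t_e = 0.707 × 10 = 7.07 mm; L = 330 mm.
Weld metal: φR_n = 0.75 × 0.6 × 490 × 7.07 × 330 × 10⁻³ = 514.4 kN.
Base metal (shear rupture): φR_n = 0.75 × 0.6 × 490 × 12 × 330 × 10⁻³ = 873.2 kN.
Governing: weld metal.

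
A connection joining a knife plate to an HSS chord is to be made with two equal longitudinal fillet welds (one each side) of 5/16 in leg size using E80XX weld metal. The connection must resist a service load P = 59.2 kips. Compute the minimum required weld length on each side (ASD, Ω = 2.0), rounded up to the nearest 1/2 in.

E80XX → F_EXX = 80 ksi.
Throat t_e = 0.707 × 0.3125 = 0.2209 in.
r_n/Ω = (0.6 × 80 × 0.2209) / 2.0 = 5.302 kip/in.
L_req = P / (r_n/Ω) = 59.2 / 5.302 = 11.16 in total.
Per side: 11.16 / 2 = 5.582 in.
Round up → use L = 6 in on each side.

L = 6 in on each side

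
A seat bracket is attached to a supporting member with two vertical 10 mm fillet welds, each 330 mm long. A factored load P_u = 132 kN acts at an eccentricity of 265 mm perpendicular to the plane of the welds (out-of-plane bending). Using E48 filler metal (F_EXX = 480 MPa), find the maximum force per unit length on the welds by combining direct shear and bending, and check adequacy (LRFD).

L_w = 2 × 330 = 660 mm; section modulus (unit throat) S = 2 × L²/6 = 36300 mm².
Direct shear f_v = P/L_w = 132×10³/660 = 200 N/mm.
Moment M = P × e = 132×10³ × 265 = 34980000 N·mm; bending f_b = M/S = 963.6 N/mm.
f_max = √(f_v² + f_b²) = √(200² + 963.6²) = 984.2 N/mm.
φr_n = 0.75 × 0.6 × 480 × (0.707 × 10) = 1527 N/mm → adequate.

f_max ≈ 984 N/mm; adequate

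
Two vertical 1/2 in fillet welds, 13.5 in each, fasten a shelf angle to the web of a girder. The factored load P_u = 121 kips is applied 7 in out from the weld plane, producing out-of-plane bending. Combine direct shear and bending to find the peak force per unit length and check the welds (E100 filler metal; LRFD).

f_max ≈ 14.6 kip/in; adequate

E100XX → F_EXX = 100 ksi.
L_w = 2 × 13.5 = 27 in; section modulus (unit throat) S = 2 × L²/6 = 60.75 in².
Direct shear f_v = P/L_w = 121/27 = 4.481 kip/in.
Moment M = P × e = 121 × 7 = 847 kip·in; bending f_b = M/S = 13.94 kip/in.
f_max = √(f_v² + f_b²) = √(4.481² + 13.94²) = 14.64 kip/in.
φr_n = 0.75 × 0.6 × 100 × (0.707 × 0.5) = 15.91 kip/in → adequate.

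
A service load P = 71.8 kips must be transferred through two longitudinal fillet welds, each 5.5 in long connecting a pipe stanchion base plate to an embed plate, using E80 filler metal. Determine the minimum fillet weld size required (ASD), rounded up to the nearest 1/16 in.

E80XX → F_EXX = 80 ksi.
Total weld length L = 11 in.
Required throat t_e = P × Ω / (0.6 F_EXX × L) = 71.8 × 2.0 / (0.6 × 80 × 11) = 0.272 in.
Required leg w = t_e / 0.707 = 0.3847 in → use 7/16 in.

w = 7/16 in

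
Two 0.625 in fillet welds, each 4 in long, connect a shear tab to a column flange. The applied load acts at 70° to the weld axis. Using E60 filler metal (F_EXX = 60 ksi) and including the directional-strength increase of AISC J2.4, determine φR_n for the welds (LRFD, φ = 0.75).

φR_n ≈ 139 kip

t_e = 0.707 × 0.625 = 0.4419 in; A_we = 0.4419 × 8 = 3.535 in².
Directional factor: 1.0 + 0.5 sin^1.5(70°) = 1.455.
F_nw = 0.6 × 60 × 1.455 = 52.4 ksi.
φR_n = 0.75 × 52.4 × 3.535 = 138.9 kip.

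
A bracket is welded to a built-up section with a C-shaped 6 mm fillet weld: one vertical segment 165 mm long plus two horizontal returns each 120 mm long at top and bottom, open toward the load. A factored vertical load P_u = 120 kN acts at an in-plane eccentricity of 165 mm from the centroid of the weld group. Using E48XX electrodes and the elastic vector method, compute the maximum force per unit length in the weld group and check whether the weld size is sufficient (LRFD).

E48XX → F_EXX = 480 MPa.
Total weld length L_w = 405 mm. Treat welds as unit-width lines.
Centroid: x̄ = 2×120×60 / 405 = 35.56 mm from the vertical weld.
Polar moment about centroid: J = I_x + I_y = [165³/12 + 2×120×82.5²] + [165×35.56² + 2(120³/12 + 120×24.44²)] = 2648000 mm³.
Direct shear f_v = P/L_w = 120×10³ / 405 = 296.3 N/mm (vertical).
Torsion M = P·e = 120×10³ × 165 = 19800000 N·mm.
Critical point at (x, y) = (84.44, 82.5) from centroid. f_tx = M·y/J = 616.9 N/mm; f_ty = M·x/J = 631.5 N/mm.
Resultant f_max = √[f_tx² + (f_v + f_ty)²] = √[616.9² + (296.3 + 631.5)²] = 1114 N/mm.
Capacity per unit length: φr_n = 0.75 × 0.6 × 480 × (0.707 × 6) = 916.3 N/mm.
1114 > 916.3 → NOT adequate.

f_max ≈ 1110 N/mm; NOT adequate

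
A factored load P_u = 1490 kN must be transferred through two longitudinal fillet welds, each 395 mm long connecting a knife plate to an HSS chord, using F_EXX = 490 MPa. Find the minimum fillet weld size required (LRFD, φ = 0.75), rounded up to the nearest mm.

w = 13 mm

Total weld length L = 790 mm.
Required throat t_e = P_u / (φ × 0.6 F_EXX × L) = 1490 / (0.75 × 0.6 × 490 × 790 × 10⁻³) = 8.554 mm.
Required leg w = t_e / 0.707 = 12.1 mm → use 13 mm.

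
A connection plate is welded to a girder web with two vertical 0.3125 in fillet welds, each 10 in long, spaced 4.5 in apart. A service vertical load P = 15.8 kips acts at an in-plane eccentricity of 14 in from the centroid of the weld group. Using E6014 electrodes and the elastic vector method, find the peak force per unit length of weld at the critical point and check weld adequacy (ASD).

E60XX → F_EXX = 60 ksi.
Total weld length L_w = 20 in. Treat welds as unit-width lines.
Polar moment about centroid: J = 2[d³/12 + d(b/2)²] = 2[10³/12 + 10×2.25²] = 267.9 in³.
Direct shear f_v = P/L_w = 15.8 / 20 = 0.79 kip/in (vertical).
Torsion M = P·e = 15.8 × 14 = 221.2 kip·in.
Critical point at (x, y) = (2.25, 5) from centroid. f_tx = M·y/J = 4.128 kip/in; f_ty = M·x/J = 1.858 kip/in.
Resultant f_max = √[f_tx² + (f_v + f_ty)²] = √[4.128² + (0.79 + 1.858)²] = 4.904 kip/in.
Capacity per unit length: r_n/Ω = (1/2.0) × 0.6 × 60 × (0.707 × 0.3125) = 3.977 kip/in.
4.904 > 3.977 → NOT adequate.

f_max ≈ 4.9 kip/in; NOT adequate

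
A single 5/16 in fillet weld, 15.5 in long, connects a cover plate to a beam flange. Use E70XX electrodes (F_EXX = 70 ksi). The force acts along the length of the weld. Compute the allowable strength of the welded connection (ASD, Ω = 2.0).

Effective throat t_e = 0.707 × 0.3125 = 0.2209 in.
Total length L = 15.5 in; A_we = 0.2209 × 15.5 = 3.425 in².
F_nw = 0.6 F_EXX = 0.6 × 70 = 42 ksi.
R_n = 42 × 3.425 = 143.8 kip; R_n/Ω = 143.8/2.0 = 71.92 kip.

R_n/Ω ≈ 71.9 kip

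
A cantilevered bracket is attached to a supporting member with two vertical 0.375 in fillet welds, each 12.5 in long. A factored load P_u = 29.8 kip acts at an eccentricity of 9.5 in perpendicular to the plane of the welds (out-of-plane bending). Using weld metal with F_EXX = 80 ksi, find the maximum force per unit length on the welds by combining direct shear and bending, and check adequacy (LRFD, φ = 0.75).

L_w = 2 × 12.5 = 25 in; section modulus (unit throat) S = 2 × L²/6 = 52.08 in².
Direct shear f_v = P/L_w = 29.8/25 = 1.192 kip/in.
Moment M = P × e = 29.8 × 9.5 = 283.1 kip·in; bending f_b = M/S = 5.436 kip/in.
f_max = √(f_v² + f_b²) = √(1.192² + 5.436²) = 5.565 kip/in.
φr_n = 0.75 × 0.6 × 80 × (0.707 × 0.375) = 9.544 kip/in → adequate.

f_max ≈ 5.56 kip/in; adequate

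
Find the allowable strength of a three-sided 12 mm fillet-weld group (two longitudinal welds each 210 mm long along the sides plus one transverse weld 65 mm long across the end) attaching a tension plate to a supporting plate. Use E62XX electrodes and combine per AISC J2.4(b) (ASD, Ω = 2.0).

E62XX → F_EXX = 620 MPa.
t_e = 0.707 × 12 = 8.484 mm.
R_nwl = 0.6 × 620 × 8.484 × 420 × 10⁻³ = 1326 kN (longitudinal, 2 welds).
R_nwt = 0.6 × 620 × 8.484 × 65 × 10⁻³ = 205.1 kN (transverse, base value).
(i) R_nwl + R_nwt = 1531 kN; (ii) 0.85 R_nwl + 1.5 R_nwt = 1434 kN.
R_n = max = 1531 kN [governs: (i)]; R_n/Ω = 765.3 kN.

R_n/Ω ≈ 765 kN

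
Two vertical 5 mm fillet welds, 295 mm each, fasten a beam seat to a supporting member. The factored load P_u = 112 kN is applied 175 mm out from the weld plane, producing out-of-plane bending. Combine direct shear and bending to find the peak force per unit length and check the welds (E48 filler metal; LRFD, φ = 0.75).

f_max ≈ 702 N/mm; adequate

E48XX → F_EXX = 480 MPa.
L_w = 2 × 295 = 590 mm; section modulus (unit throat) S = 2 × L²/6 = 29010 mm².
Direct shear f_v = P/L_w = 112×10³/590 = 189.8 N/mm.
Moment M = P × e = 112×10³ × 175 = 19600000 N·mm; bending f_b = M/S = 675.7 N/mm.
f_max = √(f_v² + f_b²) = √(189.8² + 675.7²) = 701.8 N/mm.
φr_n = 0.75 × 0.6 × 480 × (0.707 × 5) = 763.6 N/mm → adequate.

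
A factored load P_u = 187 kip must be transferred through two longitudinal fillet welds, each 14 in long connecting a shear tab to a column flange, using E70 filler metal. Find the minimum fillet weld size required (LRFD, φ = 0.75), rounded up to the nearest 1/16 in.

E70XX → F_EXX = 70 ksi.
Total weld length L = 28 in.
Required throat t_e = P_u / (φ × 0.6 F_EXX × L) = 187 / (0.75 × 0.6 × 70 × 28) = 0.212 in.
Required leg w = t_e / 0.707 = 0.2999 in → use 5/16 in.

w = 5/16 in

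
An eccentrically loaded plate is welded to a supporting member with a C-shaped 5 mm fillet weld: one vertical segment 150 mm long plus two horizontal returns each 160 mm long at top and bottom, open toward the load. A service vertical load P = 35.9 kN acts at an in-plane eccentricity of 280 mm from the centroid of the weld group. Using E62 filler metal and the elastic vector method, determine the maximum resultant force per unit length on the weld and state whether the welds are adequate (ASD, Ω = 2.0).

f_max ≈ 445 N/mm; adequate

E62XX → F_EXX = 620 MPa.
Total weld length L_w = 470 mm. Treat welds as unit-width lines.
Centroid: x̄ = 2×160×80 / 470 = 54.47 mm from the vertical weld.
Polar moment about centroid: J = I_x + I_y = [150³/12 + 2×160×75²] + [150×54.47² + 2(160³/12 + 160×25.53²)] = 3418000 mm³.
Direct shear f_v = P/L_w = 35.9×10³ / 470 = 76.38 N/mm (vertical).
Torsion M = P·e = 35.9×10³ × 280 = 10052000 N·mm.
Critical point at (x, y) = (105.5, 75) from centroid. f_tx = M·y/J = 220.6 N/mm; f_ty = M·x/J = 310.4 N/mm.
Resultant f_max = √[f_tx² + (f_v + f_ty)²] = √[220.6² + (76.38 + 310.4)²] = 445.3 N/mm.
Capacity per unit length: r_n/Ω = (1/2.0) × 0.6 × 620 × (0.707 × 5) = 657.5 N/mm.
445.3 ≤ 657.5 → adequate.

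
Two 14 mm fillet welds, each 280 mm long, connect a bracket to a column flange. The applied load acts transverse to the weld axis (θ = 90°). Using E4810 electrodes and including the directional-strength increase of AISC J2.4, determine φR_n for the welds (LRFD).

φR_n ≈ 1800 kN

E48XX → F_EXX = 480 MPa.
t_e = 0.707 × 14 = 9.898 mm; A_we = 9.898 × 560 = 5543 mm².
Directional factor: 1.0 + 0.5 sin^1.5(90°) = 1.5.
F_nw = 0.6 × 480 × 1.5 = 432 MPa.
φR_n = 0.75 × 432 × 5543 × 10⁻³ = 1796 kN.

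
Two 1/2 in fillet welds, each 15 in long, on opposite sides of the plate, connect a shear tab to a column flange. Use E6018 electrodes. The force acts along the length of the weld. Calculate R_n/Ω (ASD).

E60XX → F_EXX = 60 ksi.
Effective throat t_e = 0.707 × 0.5 = 0.3535 in.
Total length L = 30 in; A_we = 0.3535 × 30 = 10.6 in².
F_nw = 0.6 F_EXX = 0.6 × 60 = 36 ksi.
R_n = 36 × 10.6 = 381.8 kip; R_n/Ω = 381.8/2.0 = 190.9 kip.

R_n/Ω ≈ 191 kip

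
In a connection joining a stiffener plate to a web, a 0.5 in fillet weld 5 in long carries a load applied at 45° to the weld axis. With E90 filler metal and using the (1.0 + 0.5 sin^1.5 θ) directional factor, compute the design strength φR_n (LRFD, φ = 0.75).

φR_n ≈ 92.9 kips

E90XX → F_EXX = 90 ksi.
t_e = 0.707 × 0.5 = 0.3535 in; A_we = 0.3535 × 5 = 1.767 in².
Directional factor: 1.0 + 0.5 sin^1.5(45°) = 1.297.
F_nw = 0.6 × 90 × 1.297 = 70.05 ksi.
φR_n = 0.75 × 70.05 × 1.767 = 92.87 kips.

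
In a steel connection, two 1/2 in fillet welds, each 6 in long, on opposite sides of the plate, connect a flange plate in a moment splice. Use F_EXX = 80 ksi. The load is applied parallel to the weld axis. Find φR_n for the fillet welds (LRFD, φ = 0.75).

φR_n ≈ 153 kip

Effective throat t_e = 0.707 × 0.5 = 0.3535 in.
Total length L = 12 in; A_we = 0.3535 × 12 = 4.242 in².
F_nw = 0.6 F_EXX = 0.6 × 80 = 48 ksi.
φR_n = 0.75 × 48 × 4.242 = 152.7 kip.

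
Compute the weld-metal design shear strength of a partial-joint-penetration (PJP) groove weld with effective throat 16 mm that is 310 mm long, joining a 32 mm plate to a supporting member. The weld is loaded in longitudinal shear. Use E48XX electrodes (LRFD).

E48XX → F_EXX = 480 MPa.
Effective throat (given) t_e = 16 mm.
A_we = 16 × 310 = 4960 mm².
F_nw = 0.6 F_EXX = 288 MPa.
φR_n = 0.75 × 288 × 4960 × 10⁻³ = 1071 kN.

φR_n ≈ 1070 kN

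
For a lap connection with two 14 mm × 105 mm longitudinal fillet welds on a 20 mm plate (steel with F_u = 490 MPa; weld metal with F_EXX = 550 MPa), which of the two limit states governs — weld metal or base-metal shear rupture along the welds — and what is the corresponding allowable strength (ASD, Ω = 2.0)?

R_n/Ω ≈ 343 kN (weld metal governs)

t_e = 0.707 × 14 = 9.898 mm; L = 210 mm.
Weld metal: R_n/Ω = (1/2.0) × 0.6 × 550 × 9.898 × 210 × 10⁻³ = 343 kN.
Base metal (shear rupture): R_n/Ω = (1/2.0) × 0.6 × 490 × 20 × 210 × 10⁻³ = 617.4 kN.
Governing: weld metal.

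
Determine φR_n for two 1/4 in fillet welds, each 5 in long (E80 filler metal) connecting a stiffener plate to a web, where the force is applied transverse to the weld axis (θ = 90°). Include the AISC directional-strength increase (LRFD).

E80XX → F_EXX = 80 ksi.
t_e = 0.707 × 0.25 = 0.1767 in; A_we = 0.1767 × 10 = 1.767 in².
Directional factor: 1.0 + 0.5 sin^1.5(90°) = 1.5.
F_nw = 0.6 × 80 × 1.5 = 72 ksi.
φR_n = 0.75 × 72 × 1.767 = 95.44 kips.

φR_n ≈ 95.4 kips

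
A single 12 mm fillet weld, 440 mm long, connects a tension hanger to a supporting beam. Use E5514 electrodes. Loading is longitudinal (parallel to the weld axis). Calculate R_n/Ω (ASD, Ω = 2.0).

R_n/Ω ≈ 616 kN

E55XX → F_EXX = 550 MPa.
Effective throat t_e = 0.707 × 12 = 8.484 mm.
Total length L = 440 mm; A_we = 8.484 × 440 = 3733 mm².
F_nw = 0.6 F_EXX = 0.6 × 550 = 330 MPa.
R_n = 330 × 3733 × 10⁻³ = 1232 kN; R_n/Ω = 1232/2.0 = 615.9 kN.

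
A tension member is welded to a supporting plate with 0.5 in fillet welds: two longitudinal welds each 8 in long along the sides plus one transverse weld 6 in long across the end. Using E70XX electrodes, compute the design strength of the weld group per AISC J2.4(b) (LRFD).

φR_n ≈ 252 kips

E70XX → F_EXX = 70 ksi.
t_e = 0.707 × 0.5 = 0.3535 in.
R_nwl = 0.6 × 70 × 0.3535 × 16 = 237.6 kips (longitudinal, 2 welds).
R_nwt = 0.6 × 70 × 0.3535 × 6 = 89.08 kips (transverse, base value).
(i) R_nwl + R_nwt = 326.6 kips; (ii) 0.85 R_nwl + 1.5 R_nwt = 335.5 kips.
R_n = max = 335.5 kips [governs: (ii)]; φR_n = 251.7 kips.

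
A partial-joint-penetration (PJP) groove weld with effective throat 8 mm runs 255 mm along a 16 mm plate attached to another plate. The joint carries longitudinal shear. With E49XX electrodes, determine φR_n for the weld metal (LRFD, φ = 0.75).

E49XX → F_EXX = 490 MPa.
Effective throat (given) t_e = 8 mm.
A_we = 8 × 255 = 2040 mm².
F_nw = 0.6 F_EXX = 294 MPa.
φR_n = 0.75 × 294 × 2040 × 10⁻³ = 449.8 kN.

φR_n ≈ 450 kN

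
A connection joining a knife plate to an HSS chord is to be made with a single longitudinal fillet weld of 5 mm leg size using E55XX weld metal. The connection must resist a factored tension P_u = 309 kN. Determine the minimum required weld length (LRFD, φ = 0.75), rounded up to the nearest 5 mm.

E55XX → F_EXX = 550 MPa.
Throat t_e = 0.707 × 5 = 3.535 mm.
φr_n = 0.75 × 0.6 × 550 × 3.535 × 10⁻³ = 0.8749 kN/mm.
L_req = P_u / φr_n = 309 / 0.8749 = 353.2 mm total.
Round up → use L = 355 mm.

L = 355 mm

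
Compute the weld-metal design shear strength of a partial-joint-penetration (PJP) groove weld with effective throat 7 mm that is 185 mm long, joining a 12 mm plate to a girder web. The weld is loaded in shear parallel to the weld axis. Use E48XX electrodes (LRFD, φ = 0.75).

φR_n ≈ 280 kN

E48XX → F_EXX = 480 MPa.
Effective throat (given) t_e = 7 mm.
A_we = 7 × 185 = 1295 mm².
F_nw = 0.6 F_EXX = 288 MPa.
φR_n = 0.75 × 288 × 1295 × 10⁻³ = 279.7 kN.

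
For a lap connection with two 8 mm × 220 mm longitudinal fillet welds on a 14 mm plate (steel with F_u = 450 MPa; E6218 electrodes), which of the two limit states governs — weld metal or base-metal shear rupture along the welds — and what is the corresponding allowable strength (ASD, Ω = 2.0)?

E62XX → F_EXX = 620 MPa.
t_e = 0.707 × 8 = 5.656 mm; L = 440 mm.
Weld metal: R_n/Ω = (1/2.0) × 0.6 × 620 × 5.656 × 440 × 10⁻³ = 462.9 kN.
Base metal (shear rupture): R_n/Ω = (1/2.0) × 0.6 × 450 × 14 × 440 × 10⁻³ = 831.6 kN.
Governing: weld metal.

R_n/Ω ≈ 463 kN (weld metal governs)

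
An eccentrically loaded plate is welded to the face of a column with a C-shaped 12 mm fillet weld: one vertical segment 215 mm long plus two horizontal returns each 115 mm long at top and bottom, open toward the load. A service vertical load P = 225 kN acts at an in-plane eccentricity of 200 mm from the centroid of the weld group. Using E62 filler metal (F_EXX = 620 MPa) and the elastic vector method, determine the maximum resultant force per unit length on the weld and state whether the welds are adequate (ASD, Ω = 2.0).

f_max ≈ 1860 N/mm; NOT adequate

Total weld length L_w = 445 mm. Treat welds as unit-width lines.
Centroid: x̄ = 2×115×57.5 / 445 = 29.72 mm from the vertical weld.
Polar moment about centroid: J = I_x + I_y = [215³/12 + 2×115×107.5²] + [215×29.72² + 2(115³/12 + 115×27.78²)] = 4107000 mm³.
Direct shear f_v = P/L_w = 225×10³ / 445 = 505.6 N/mm (vertical).
Torsion M = P·e = 225×10³ × 200 = 45000000 N·mm.
Critical point at (x, y) = (85.28, 107.5) from centroid. f_tx = M·y/J = 1178 N/mm; f_ty = M·x/J = 934.4 N/mm.
Resultant f_max = √[f_tx² + (f_v + f_ty)²] = √[1178² + (505.6 + 934.4)²] = 1860 N/mm.
Capacity per unit length: r_n/Ω = (1/2.0) × 0.6 × 620 × (0.707 × 12) = 1578 N/mm.
1860 > 1578 → NOT adequate.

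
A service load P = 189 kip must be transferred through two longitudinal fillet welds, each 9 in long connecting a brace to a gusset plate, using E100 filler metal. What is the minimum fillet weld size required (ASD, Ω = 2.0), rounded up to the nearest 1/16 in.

E100XX → F_EXX = 100 ksi.
Total weld length L = 18 in.
Required throat t_e = P × Ω / (0.6 F_EXX × L) = 189 × 2.0 / (0.6 × 100 × 18) = 0.35 in.
Required leg w = t_e / 0.707 = 0.495 in → use 1/2 in.

w = 1/2 in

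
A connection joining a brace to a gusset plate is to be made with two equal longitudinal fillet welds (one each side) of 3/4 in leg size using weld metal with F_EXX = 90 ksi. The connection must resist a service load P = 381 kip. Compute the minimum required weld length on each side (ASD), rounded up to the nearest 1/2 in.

L = 13.5 in on each side

Throat t_e = 0.707 × 0.75 = 0.5302 in.
r_n/Ω = (0.6 × 90 × 0.5302) / 2.0 = 14.32 kip/in.
L_req = P / (r_n/Ω) = 381 / 14.32 = 26.61 in total.
Per side: 26.61 / 2 = 13.31 in.
Round up → use L = 13.5 in on each side.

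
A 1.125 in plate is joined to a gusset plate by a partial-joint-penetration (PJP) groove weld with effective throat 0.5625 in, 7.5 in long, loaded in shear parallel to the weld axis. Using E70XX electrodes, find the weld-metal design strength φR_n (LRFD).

φR_n ≈ 133 kip

E70XX → F_EXX = 70 ksi.
Effective throat (given) t_e = 0.5625 in.
A_we = 0.5625 × 7.5 = 4.219 in².
F_nw = 0.6 F_EXX = 42 ksi.
φR_n = 0.75 × 42 × 4.219 = 132.9 kip.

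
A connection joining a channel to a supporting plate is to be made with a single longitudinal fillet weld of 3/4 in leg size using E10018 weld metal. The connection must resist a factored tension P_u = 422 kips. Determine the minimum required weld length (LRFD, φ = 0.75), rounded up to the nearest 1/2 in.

E100XX → F_EXX = 100 ksi.
Throat t_e = 0.707 × 0.75 = 0.5302 in.
φr_n = 0.75 × 0.6 × 100 × 0.5302 = 23.86 kips/in.
L_req = P_u / φr_n = 422 / 23.86 = 17.69 in total.
Round up → use L = 18 in.

L = 18 in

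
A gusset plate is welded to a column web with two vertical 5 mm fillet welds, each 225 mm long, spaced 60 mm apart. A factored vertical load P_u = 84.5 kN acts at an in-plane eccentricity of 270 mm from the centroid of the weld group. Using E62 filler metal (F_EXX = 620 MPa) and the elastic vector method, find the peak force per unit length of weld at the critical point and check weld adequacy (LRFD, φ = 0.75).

Total weld length L_w = 450 mm. Treat welds as unit-width lines.
Polar moment about centroid: J = 2[d³/12 + d(b/2)²] = 2[225³/12 + 225×30²] = 2303000 mm³.
Direct shear f_v = P/L_w = 84.5×10³ / 450 = 187.8 N/mm (vertical).
Torsion M = P·e = 84.5×10³ × 270 = 22815000 N·mm.
Critical point at (x, y) = (30, 112.5) from centroid. f_tx = M·y/J = 1114 N/mm; f_ty = M·x/J = 297.1 N/mm.
Resultant f_max = √[f_tx² + (f_v + f_ty)²] = √[1114² + (187.8 + 297.1)²] = 1215 N/mm.
Capacity per unit length: φr_n = 0.75 × 0.6 × 620 × (0.707 × 5) = 986.3 N/mm.
1215 > 986.3 → NOT adequate.

f_max ≈ 1220 N/mm; NOT adequate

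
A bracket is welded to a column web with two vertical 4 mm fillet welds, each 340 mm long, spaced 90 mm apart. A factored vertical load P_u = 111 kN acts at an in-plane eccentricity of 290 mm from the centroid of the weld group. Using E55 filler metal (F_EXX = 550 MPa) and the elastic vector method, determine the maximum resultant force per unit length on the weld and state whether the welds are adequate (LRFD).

Total weld length L_w = 680 mm. Treat welds as unit-width lines.
Polar moment about centroid: J = 2[d³/12 + d(b/2)²] = 2[340³/12 + 340×45²] = 7928000 mm³.
Direct shear f_v = P/L_w = 111×10³ / 680 = 163.2 N/mm (vertical).
Torsion M = P·e = 111×10³ × 290 = 32190000 N·mm.
Critical point at (x, y) = (45, 170) from centroid. f_tx = M·y/J = 690.3 N/mm; f_ty = M·x/J = 182.7 N/mm.
Resultant f_max = √[f_tx² + (f_v + f_ty)²] = √[690.3² + (163.2 + 182.7)²] = 772.1 N/mm.
Capacity per unit length: φr_n = 0.75 × 0.6 × 550 × (0.707 × 4) = 699.9 N/mm.
772.1 > 699.9 → NOT adequate.

f_max ≈ 772 N/mm; NOT adequate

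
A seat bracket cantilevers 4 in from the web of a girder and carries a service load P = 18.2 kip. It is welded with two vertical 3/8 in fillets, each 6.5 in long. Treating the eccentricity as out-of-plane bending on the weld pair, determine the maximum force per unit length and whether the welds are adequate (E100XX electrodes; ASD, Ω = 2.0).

f_max ≈ 5.36 kip/in; adequate

E100XX → F_EXX = 100 ksi.
L_w = 2 × 6.5 = 13 in; section modulus (unit throat) S = 2 × L²/6 = 14.08 in².
Direct shear f_v = P/L_w = 18.2/13 = 1.4 kip/in.
Moment M = P × e = 18.2 × 4 = 72.8 kip·in; bending f_b = M/S = 5.169 kip/in.
f_max = √(f_v² + f_b²) = √(1.4² + 5.169²) = 5.355 kip/in.
r_n/Ω = (1/2.0) × 0.6 × 100 × (0.707 × 0.375) = 7.954 kip/in → adequate.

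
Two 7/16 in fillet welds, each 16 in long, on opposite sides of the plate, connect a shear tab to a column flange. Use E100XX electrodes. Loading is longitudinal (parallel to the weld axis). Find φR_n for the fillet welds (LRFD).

E100XX → F_EXX = 100 ksi.
Effective throat t_e = 0.707 × 0.4375 = 0.3093 in.
Total length L = 32 in; A_we = 0.3093 × 32 = 9.898 in².
F_nw = 0.6 F_EXX = 0.6 × 100 = 60 ksi.
φR_n = 0.75 × 60 × 9.898 = 445.4 kips.

φR_n ≈ 445 kips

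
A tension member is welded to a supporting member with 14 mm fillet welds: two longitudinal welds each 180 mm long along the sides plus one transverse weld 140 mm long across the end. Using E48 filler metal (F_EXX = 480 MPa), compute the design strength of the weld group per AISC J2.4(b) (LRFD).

φR_n ≈ 1100 kN

t_e = 0.707 × 14 = 9.898 mm.
R_nwl = 0.6 × 480 × 9.898 × 360 × 10⁻³ = 1026 kN (longitudinal, 2 welds).
R_nwt = 0.6 × 480 × 9.898 × 140 × 10⁻³ = 399.1 kN (transverse, base value).
(i) R_nwl + R_nwt = 1425 kN; (ii) 0.85 R_nwl + 1.5 R_nwt = 1471 kN.
R_n = max = 1471 kN [governs: (ii)]; φR_n = 1103 kN.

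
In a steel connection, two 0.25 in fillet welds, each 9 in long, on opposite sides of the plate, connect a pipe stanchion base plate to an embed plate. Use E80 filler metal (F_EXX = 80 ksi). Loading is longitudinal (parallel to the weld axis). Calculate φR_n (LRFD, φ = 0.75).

φR_n ≈ 115 kips

Effective throat t_e = 0.707 × 0.25 = 0.1767 in.
Total length L = 18 in; A_we = 0.1767 × 18 = 3.181 in².
F_nw = 0.6 F_EXX = 0.6 × 80 = 48 ksi.
φR_n = 0.75 × 48 × 3.181 = 114.5 kips.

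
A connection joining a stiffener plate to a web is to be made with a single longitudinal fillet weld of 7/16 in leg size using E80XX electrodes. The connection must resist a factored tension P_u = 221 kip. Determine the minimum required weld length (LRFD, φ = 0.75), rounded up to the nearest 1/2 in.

L = 20 in

E80XX → F_EXX = 80 ksi.
Throat t_e = 0.707 × 0.4375 = 0.3093 in.
φr_n = 0.75 × 0.6 × 80 × 0.3093 = 11.14 kip/in.
L_req = P_u / φr_n = 221 / 11.14 = 19.85 in total.
Round up → use L = 20 in.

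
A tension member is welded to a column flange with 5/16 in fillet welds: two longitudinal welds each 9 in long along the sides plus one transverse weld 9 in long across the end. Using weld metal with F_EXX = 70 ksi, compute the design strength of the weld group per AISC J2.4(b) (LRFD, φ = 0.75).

φR_n ≈ 200 kip

t_e = 0.707 × 0.3125 = 0.2209 in.
R_nwl = 0.6 × 70 × 0.2209 × 18 = 167 kip (longitudinal, 2 welds).
R_nwt = 0.6 × 70 × 0.2209 × 9 = 83.51 kip (transverse, base value).
(i) R_nwl + R_nwt = 250.5 kip; (ii) 0.85 R_nwl + 1.5 R_nwt = 267.2 kip.
R_n = max = 267.2 kip [governs: (ii)]; φR_n = 200.4 kip.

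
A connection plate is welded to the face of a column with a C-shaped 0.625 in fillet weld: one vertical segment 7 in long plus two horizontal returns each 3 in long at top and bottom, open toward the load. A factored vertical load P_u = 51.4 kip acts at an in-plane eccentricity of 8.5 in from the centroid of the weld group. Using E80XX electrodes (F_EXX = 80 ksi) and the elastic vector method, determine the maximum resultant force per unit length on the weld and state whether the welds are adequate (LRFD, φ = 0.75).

f_max ≈ 18.6 kip/in; NOT adequate

Total weld length L_w = 13 in. Treat welds as unit-width lines.
Centroid: x̄ = 2×3×1.5 / 13 = 0.6923 in from the vertical weld.
Polar moment about centroid: J = I_x + I_y = [7³/12 + 2×3×3.5²] + [7×0.6923² + 2(3³/12 + 3×0.8077²)] = 113.9 in³.
Direct shear f_v = P/L_w = 51.4 / 13 = 3.954 kip/in (vertical).
Torsion M = P·e = 51.4 × 8.5 = 436.9 kip·in.
Critical point at (x, y) = (2.308, 3.5) from centroid. f_tx = M·y/J = 13.43 kip/in; f_ty = M·x/J = 8.856 kip/in.
Resultant f_max = √[f_tx² + (f_v + f_ty)²] = √[13.43² + (3.954 + 8.856)²] = 18.56 kip/in.
Capacity per unit length: φr_n = 0.75 × 0.6 × 80 × (0.707 × 0.625) = 15.91 kip/in.
18.56 > 15.91 → NOT adequate.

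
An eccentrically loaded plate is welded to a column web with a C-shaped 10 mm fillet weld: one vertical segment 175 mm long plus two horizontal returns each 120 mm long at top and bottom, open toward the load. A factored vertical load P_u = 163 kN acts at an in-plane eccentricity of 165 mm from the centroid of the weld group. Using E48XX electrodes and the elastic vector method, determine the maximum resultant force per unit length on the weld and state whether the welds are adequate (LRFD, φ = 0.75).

f_max ≈ 1420 N/mm; adequate

E48XX → F_EXX = 480 MPa.
Total weld length L_w = 415 mm. Treat welds as unit-width lines.
Centroid: x̄ = 2×120×60 / 415 = 34.7 mm from the vertical weld.
Polar moment about centroid: J = I_x + I_y = [175³/12 + 2×120×87.5²] + [175×34.7² + 2(120³/12 + 120×25.3²)] = 2936000 mm³.
Direct shear f_v = P/L_w = 163×10³ / 415 = 392.8 N/mm (vertical).
Torsion M = P·e = 163×10³ × 165 = 26895000 N·mm.
Critical point at (x, y) = (85.3, 87.5) from centroid. f_tx = M·y/J = 801.4 N/mm; f_ty = M·x/J = 781.3 N/mm.
Resultant f_max = √[f_tx² + (f_v + f_ty)²] = √[801.4² + (392.8 + 781.3)²] = 1421 N/mm.
Capacity per unit length: φr_n = 0.75 × 0.6 × 480 × (0.707 × 10) = 1527 N/mm.
1421 ≤ 1527 → adequate.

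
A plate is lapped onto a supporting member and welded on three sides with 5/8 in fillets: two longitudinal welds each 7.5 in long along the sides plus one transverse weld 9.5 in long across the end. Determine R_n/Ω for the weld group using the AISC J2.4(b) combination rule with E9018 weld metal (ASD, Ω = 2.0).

R_n/Ω ≈ 322 kips

E90XX → F_EXX = 90 ksi.
t_e = 0.707 × 0.625 = 0.4419 in.
R_nwl = 0.6 × 90 × 0.4419 × 15 = 357.9 kips (longitudinal, 2 welds).
R_nwt = 0.6 × 90 × 0.4419 × 9.5 = 226.7 kips (transverse, base value).
(i) R_nwl + R_nwt = 584.6 kips; (ii) 0.85 R_nwl + 1.5 R_nwt = 644.3 kips.
R_n = max = 644.3 kips [governs: (ii)]; R_n/Ω = 322.1 kips.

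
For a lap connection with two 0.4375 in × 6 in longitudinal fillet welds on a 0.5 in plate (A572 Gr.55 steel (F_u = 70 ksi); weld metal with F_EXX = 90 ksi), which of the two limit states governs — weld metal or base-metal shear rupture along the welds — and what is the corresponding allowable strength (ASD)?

R_n/Ω ≈ 100 kip (weld metal governs)

t_e = 0.707 × 0.4375 = 0.3093 in; L = 12 in.
Weld metal: R_n/Ω = (1/2.0) × 0.6 × 90 × 0.3093 × 12 = 100.2 kip.
Base metal (shear rupture): R_n/Ω = (1/2.0) × 0.6 × 70 × 0.5 × 12 = 126 kip.
Governing: weld metal.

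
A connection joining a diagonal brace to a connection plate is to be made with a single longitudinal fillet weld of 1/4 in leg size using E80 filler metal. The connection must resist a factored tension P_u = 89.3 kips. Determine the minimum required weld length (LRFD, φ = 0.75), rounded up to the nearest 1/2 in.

E80XX → F_EXX = 80 ksi.
Throat t_e = 0.707 × 0.25 = 0.1767 in.
φr_n = 0.75 × 0.6 × 80 × 0.1767 = 6.363 kips/in.
L_req = P_u / φr_n = 89.3 / 6.363 = 14.03 in total.
Round up → use L = 14.5 in.

L = 14.5 in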